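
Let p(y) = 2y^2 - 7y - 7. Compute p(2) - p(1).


p(2) = -13
p(1) = -12
p(2) - p(1) = -13 + 12 = -1


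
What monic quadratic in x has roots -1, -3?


p(x) = (x + 1)(x + 3)
Expand: x^2 + 4x + 3


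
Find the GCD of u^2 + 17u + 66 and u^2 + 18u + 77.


Factor each:
  u^2 + 17u + 66 = (u + 11)(u + 6)
  u^2 + 18u + 77 = (u + 11)(u + 7)
Common monic factor: u + 11


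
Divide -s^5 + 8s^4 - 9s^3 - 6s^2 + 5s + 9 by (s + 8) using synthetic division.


Synthetic division with c = -8. Coefficients: -1, 8, -9, -6, 5, 9
Bring down -1.
  -1 * -8 = 8; 8 + 8 = 16
  16 * -8 = -128; -128 - 9 = -137
  -137 * -8 = 1096; 1096 - 6 = 1090
  1090 * -8 = -8720; -8720 + 5 = -8715
  -8715 * -8 = 69720; 69720 + 9 = 69729
Quotient: -s^4 + 16s^3 - 137s^2 + 1090s - 8715, Remainder: 69729


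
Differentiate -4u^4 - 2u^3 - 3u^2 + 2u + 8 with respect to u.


Apply the power rule term by term:
  d/du(-4u^4) = -16u^3
  d/du(-2u^3) = -6u^2
  d/du(-3u^2) = -6u
  d/du(2u) = 2
  d/du(8) = 0
p'(u) = -16u^3 - 6u^2 - 6u + 2


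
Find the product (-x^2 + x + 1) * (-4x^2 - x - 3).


Distribute each term of the first polynomial:
  (-x^2)(-4x^2 - x - 3) = 4x^4 + x^3 + 3x^2
  (x)(-4x^2 - x - 3) = -4x^3 - x^2 - 3x
  (1)(-4x^2 - x - 3) = -4x^2 - x - 3
Sum: 4x^4 - 3x^3 - 2x^2 - 4x - 3


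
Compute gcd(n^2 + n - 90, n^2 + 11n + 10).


Factor each:
  n^2 + n - 90 = (n + 10)(n - 9)
  n^2 + 11n + 10 = (n + 10)(n + 1)
Common monic factor: n + 10


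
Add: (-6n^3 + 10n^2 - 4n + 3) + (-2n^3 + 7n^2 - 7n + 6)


Align terms by degree and add:
  -6n^3 + 10n^2 - 4n + 3
  -2n^3 + 7n^2 - 7n + 6
= -8n^3 + 17n^2 - 11n + 9


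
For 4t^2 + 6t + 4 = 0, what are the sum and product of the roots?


For at^2+bt+c=0: sum = -b/a, product = c/a.
a=4, b=6, c=4
Sum = -(6)/4 = -3/2
Product = (4)/4 = 1


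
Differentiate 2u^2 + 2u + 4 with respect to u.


Apply the power rule term by term:
  d/du(2u^2) = 4u
  d/du(2u) = 2
  d/du(4) = 0
p'(u) = 4u + 2


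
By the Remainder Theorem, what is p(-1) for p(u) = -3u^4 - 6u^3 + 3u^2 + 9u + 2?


By the Remainder Theorem, the remainder equals p(-1):
  -3*(-1)^4 = -3
  -6*(-1)^3 = 6
  3*(-1)^2 = 3
  9*(-1)^1 = -9
  constant: 2
Sum: -3 + 6 + 3 - 9 + 2 = -1


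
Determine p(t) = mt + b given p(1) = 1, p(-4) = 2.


p(t) = mt + b. Using p(1)=1, p(-4)=2:
m = (1 - 2)/(1 + 4) = -1/5 = -1/5
b = 1 - m*(1) = 1 + 1/5 = 6/5
p(t) = -(1/5)t + (6/5)


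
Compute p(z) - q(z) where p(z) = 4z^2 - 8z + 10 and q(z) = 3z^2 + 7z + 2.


Distribute the minus sign:
  (4z^2 - 8z + 10)
- (3z^2 + 7z + 2)
Negate second polynomial: -3z^2 - 7z - 2
Add: z^2 - 15z + 8


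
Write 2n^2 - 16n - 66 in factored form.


Roots satisfy r1 + r2 = -b/a = 8 and r1*r2 = c/a = -33.
So r1 = -3, r2 = 11.
2n^2 - 16n - 66 = 2(n - r1)(n - r2) = 2(n + 3)(n - 11)


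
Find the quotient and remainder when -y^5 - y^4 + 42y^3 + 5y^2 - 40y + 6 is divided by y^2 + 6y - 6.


(-y^5 - y^4 + 42y^3 + 5y^2 - 40y + 6) / (y^2 + 6y - 6)
Step 1: -y^3 * (y^2 + 6y - 6) = -y^5 - 6y^4 + 6y^3; subtract.
Step 2: 5y^2 * (y^2 + 6y - 6) = 5y^4 + 30y^3 - 30y^2; subtract.
Step 3: 6y * (y^2 + 6y - 6) = 6y^3 + 36y^2 - 36y; subtract.
Step 4: -1 * (y^2 + 6y - 6) = -y^2 - 6y + 6; subtract.
Quotient: -y^3 + 5y^2 + 6y - 1, Remainder: 2y


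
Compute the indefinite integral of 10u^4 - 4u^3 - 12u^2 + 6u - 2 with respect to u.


Reverse power rule on each term:
  ∫ 10u^4 du = 2u^5
  ∫ -4u^3 du = -u^4
  ∫ -12u^2 du = -4u^3
  ∫ 6u du = 3u^2
  ∫ -2 du = -2u
F(u) = 2u^5 - u^4 - 4u^3 + 3u^2 - 2u + C


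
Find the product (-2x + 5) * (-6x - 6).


Distribute each term of the first polynomial:
  (-2x)(-6x - 6) = 12x^2 + 12x
  (5)(-6x - 6) = -30x - 30
Sum: 12x^2 - 18x - 30


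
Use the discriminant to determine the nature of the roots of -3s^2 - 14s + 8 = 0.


D = b^2 - 4ac = (-14)^2 - 4(-3)(8) = 196 + 96 = 292
Since D > 0: two distinct irrational roots


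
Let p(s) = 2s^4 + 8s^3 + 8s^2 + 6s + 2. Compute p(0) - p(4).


p(0) = 2
p(4) = 1178
p(0) - p(4) = 2 - 1178 = -1176


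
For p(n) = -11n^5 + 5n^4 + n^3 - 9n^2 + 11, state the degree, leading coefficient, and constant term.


Highest power of n is 5, with coefficient -11. Constant term is 11.
Degree = 5, leading coefficient = -11, constant term = 11


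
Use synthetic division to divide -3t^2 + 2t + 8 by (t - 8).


Synthetic division with c = 8. Coefficients: -3, 2, 8
Bring down -3.
  -3 * 8 = -24; -24 + 2 = -22
  -22 * 8 = -176; -176 + 8 = -168
Quotient: -3t - 22, Remainder: -168


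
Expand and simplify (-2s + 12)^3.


Expand (-2s + 12)^3 by repeated multiplication:
  (-2s + 12)^2 = 4s^2 - 48s + 144
= -8s^3 + 144s^2 - 864s + 1728


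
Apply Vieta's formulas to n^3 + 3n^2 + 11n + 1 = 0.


Monic cubic n^3+bn^2+cn+d=0: sum=-b, pairwise sum=c, product=-d.
b=3, c=11, d=1
r1+r2+r3 = -3
r1r2+r1r3+r2r3 = 11
r1r2r3 = -1


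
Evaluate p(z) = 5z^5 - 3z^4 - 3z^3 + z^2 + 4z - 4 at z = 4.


Using direct substitution:
  5 * (4)^5 = 5120
  -3 * (4)^4 = -768
  -3 * (4)^3 = -192
  1 * (4)^2 = 16
  4 * (4)^1 = 16
  constant: -4
Sum = 5120 - 768 - 192 + 16 + 16 - 4 = 4188


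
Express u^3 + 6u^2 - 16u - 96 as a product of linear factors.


Try integer roots (divisors of -96). u=-6: p(-6)=0.
Divide out (u + 6): quotient is u^2 - 16.
Factor the quadratic: (u - 4)(u + 4)
Result: (u + 6)(u - 4)(u + 4)


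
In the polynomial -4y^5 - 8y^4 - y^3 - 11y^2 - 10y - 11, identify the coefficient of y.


Read off the coefficient of y: -10


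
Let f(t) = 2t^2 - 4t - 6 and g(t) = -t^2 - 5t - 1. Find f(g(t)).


Substitute g(t) into f:
f(g(t)) = 2*(-t^2 - 5t - 1)^2 + (-4)*(-t^2 - 5t - 1) + (-6)
(-t^2 - 5t - 1)^2 = t^4 + 10t^3 + 27t^2 + 10t + 1
Expand and combine: 2t^4 + 20t^3 + 58t^2 + 40t


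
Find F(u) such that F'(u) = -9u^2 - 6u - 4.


Reverse power rule on each term:
  ∫ -9u^2 du = -3u^3
  ∫ -6u du = -3u^2
  ∫ -4 du = -4u
F(u) = -3u^3 - 3u^2 - 4u + C


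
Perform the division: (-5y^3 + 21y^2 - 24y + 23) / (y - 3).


(-5y^3 + 21y^2 - 24y + 23) / (y - 3)
Step 1: -5y^2 * (y - 3) = -5y^3 + 15y^2; subtract.
Step 2: 6y * (y - 3) = 6y^2 - 18y; subtract.
Step 3: -6 * (y - 3) = -6y + 18; subtract.
Quotient: -5y^2 + 6y - 6, Remainder: 5


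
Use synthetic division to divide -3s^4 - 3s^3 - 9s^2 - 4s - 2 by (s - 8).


Synthetic division with c = 8. Coefficients: -3, -3, -9, -4, -2
Bring down -3.
  -3 * 8 = -24; -24 - 3 = -27
  -27 * 8 = -216; -216 - 9 = -225
  -225 * 8 = -1800; -1800 - 4 = -1804
  -1804 * 8 = -14432; -14432 - 2 = -14434
Quotient: -3s^3 - 27s^2 - 225s - 1804, Remainder: -14434


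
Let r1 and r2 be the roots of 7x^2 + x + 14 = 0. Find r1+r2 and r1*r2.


For ax^2+bx+c=0: sum = -b/a, product = c/a.
a=7, b=1, c=14
Sum = -(1)/7 = -1/7
Product = (14)/7 = 2


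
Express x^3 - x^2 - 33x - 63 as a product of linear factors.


Try integer roots (divisors of -63). x=-3: p(-3)=0.
Divide out (x + 3): quotient is x^2 - 4x - 21.
Factor the quadratic: (x - 7)(x + 3)
Result: (x + 3)(x - 7)(x + 3)


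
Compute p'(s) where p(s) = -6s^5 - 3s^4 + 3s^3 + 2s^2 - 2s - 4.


Apply the power rule term by term:
  d/ds(-6s^5) = -30s^4
  d/ds(-3s^4) = -12s^3
  d/ds(3s^3) = 9s^2
  d/ds(2s^2) = 4s
  d/ds(-2s) = -2
  d/ds(-4) = 0
p'(s) = -30s^4 - 12s^3 + 9s^2 + 4s - 2


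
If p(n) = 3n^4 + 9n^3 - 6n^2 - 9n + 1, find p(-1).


Using direct substitution:
  3 * (-1)^4 = 3
  9 * (-1)^3 = -9
  -6 * (-1)^2 = -6
  -9 * (-1)^1 = 9
  constant: 1
Sum = 3 - 9 - 6 + 9 + 1 = -2


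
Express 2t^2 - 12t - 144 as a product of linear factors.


Roots satisfy r1 + r2 = -b/a = 6 and r1*r2 = c/a = -72.
So r1 = -6, r2 = 12.
2t^2 - 12t - 144 = 2(t - r1)(t - r2) = 2(t + 6)(t - 12)


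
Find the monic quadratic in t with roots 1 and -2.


p(t) = (t - 1)(t + 2)
Expand: t^2 + t - 2


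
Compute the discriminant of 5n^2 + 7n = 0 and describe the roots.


D = b^2 - 4ac = (7)^2 - 4(5)(0) = 49 = 49
Since D > 0: two distinct rational roots


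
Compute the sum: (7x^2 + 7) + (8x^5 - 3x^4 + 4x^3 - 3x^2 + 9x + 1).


Align terms by degree and add:
  7x^2 + 7
+ 8x^5 - 3x^4 + 4x^3 - 3x^2 + 9x + 1
= 8x^5 - 3x^4 + 4x^3 + 4x^2 + 9x + 8


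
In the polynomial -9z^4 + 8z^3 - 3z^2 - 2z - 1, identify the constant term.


Read off the constant term: -1


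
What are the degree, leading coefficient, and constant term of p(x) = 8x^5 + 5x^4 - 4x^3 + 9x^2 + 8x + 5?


Highest power of x is 5, with coefficient 8. Constant term is 5.
Degree = 5, leading coefficient = 8, constant term = 5


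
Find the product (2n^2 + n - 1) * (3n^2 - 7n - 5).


Distribute each term of the first polynomial:
  (2n^2)(3n^2 - 7n - 5) = 6n^4 - 14n^3 - 10n^2
  (n)(3n^2 - 7n - 5) = 3n^3 - 7n^2 - 5n
  (-1)(3n^2 - 7n - 5) = -3n^2 + 7n + 5
Sum: 6n^4 - 11n^3 - 20n^2 + 2n + 5


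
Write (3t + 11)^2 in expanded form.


Expand (3t + 11)^2 by repeated multiplication:
= 9t^2 + 66t + 121


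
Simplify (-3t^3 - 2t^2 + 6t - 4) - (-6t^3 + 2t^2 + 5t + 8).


Distribute the minus sign:
  (-3t^3 - 2t^2 + 6t - 4)
- (-6t^3 + 2t^2 + 5t + 8)
Negate second polynomial: 6t^3 - 2t^2 - 5t - 8
Add: 3t^3 - 4t^2 + t - 12


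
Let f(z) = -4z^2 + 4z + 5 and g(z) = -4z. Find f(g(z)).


Substitute g(z) into f:
f(g(z)) = -4*(-4z)^2 + 4*(-4z) + 5
(-4z)^2 = 16z^2
Expand and combine: -64z^2 - 16z + 5


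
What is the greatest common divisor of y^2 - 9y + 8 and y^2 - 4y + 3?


Factor each:
  y^2 - 9y + 8 = (y - 1)(y - 8)
  y^2 - 4y + 3 = (y - 1)(y - 3)
Common monic factor: y - 1


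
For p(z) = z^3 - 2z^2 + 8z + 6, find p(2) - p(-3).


p(2) = 22
p(-3) = -63
p(2) - p(-3) = 22 + 63 = 85


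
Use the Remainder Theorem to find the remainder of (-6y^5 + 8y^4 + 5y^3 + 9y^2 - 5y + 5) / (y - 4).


By the Remainder Theorem, the remainder equals p(4):
  -6*(4)^5 = -6144
  8*(4)^4 = 2048
  5*(4)^3 = 320
  9*(4)^2 = 144
  -5*(4)^1 = -20
  constant: 5
Sum: -6144 + 2048 + 320 + 144 - 20 + 5 = -3647


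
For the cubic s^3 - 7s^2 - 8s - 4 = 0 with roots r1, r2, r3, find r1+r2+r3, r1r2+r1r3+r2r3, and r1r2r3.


Monic cubic s^3+bs^2+cs+d=0: sum=-b, pairwise sum=c, product=-d.
b=-7, c=-8, d=-4
r1+r2+r3 = 7
r1r2+r1r3+r2r3 = -8
r1r2r3 = 4


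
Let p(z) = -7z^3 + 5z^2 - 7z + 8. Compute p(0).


Using direct substitution:
  -7 * (0)^3 = 0
  5 * (0)^2 = 0
  -7 * (0)^1 = 0
  constant: 8
Sum = 0 + 0 + 0 + 8 = 8


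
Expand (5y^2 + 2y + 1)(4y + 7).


Distribute each term of the first polynomial:
  (5y^2)(4y + 7) = 20y^3 + 35y^2
  (2y)(4y + 7) = 8y^2 + 14y
  (1)(4y + 7) = 4y + 7
Sum: 20y^3 + 43y^2 + 18y + 7


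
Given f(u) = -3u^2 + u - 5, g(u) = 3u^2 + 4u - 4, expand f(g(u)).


Substitute g(u) into f:
f(g(u)) = -3*(3u^2 + 4u - 4)^2 + 1*(3u^2 + 4u - 4) + (-5)
(3u^2 + 4u - 4)^2 = 9u^4 + 24u^3 - 8u^2 - 32u + 16
Expand and combine: -27u^4 - 72u^3 + 27u^2 + 100u - 57


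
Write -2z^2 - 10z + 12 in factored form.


Roots satisfy r1 + r2 = -b/a = -5 and r1*r2 = c/a = -6.
So r1 = 1, r2 = -6.
-2z^2 - 10z + 12 = -2(z - r1)(z - r2) = -2(z - 1)(z + 6)


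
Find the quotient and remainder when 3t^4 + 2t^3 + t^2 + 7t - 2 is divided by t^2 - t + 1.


(3t^4 + 2t^3 + t^2 + 7t - 2) / (t^2 - t + 1)
Step 1: 3t^2 * (t^2 - t + 1) = 3t^4 - 3t^3 + 3t^2; subtract.
Step 2: 5t * (t^2 - t + 1) = 5t^3 - 5t^2 + 5t; subtract.
Step 3: 3 * (t^2 - t + 1) = 3t^2 - 3t + 3; subtract.
Quotient: 3t^2 + 5t + 3, Remainder: 5t - 5


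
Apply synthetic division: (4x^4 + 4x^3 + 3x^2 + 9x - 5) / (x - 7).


Synthetic division with c = 7. Coefficients: 4, 4, 3, 9, -5
Bring down 4.
  4 * 7 = 28; 28 + 4 = 32
  32 * 7 = 224; 224 + 3 = 227
  227 * 7 = 1589; 1589 + 9 = 1598
  1598 * 7 = 11186; 11186 - 5 = 11181
Quotient: 4x^3 + 32x^2 + 227x + 1598, Remainder: 11181


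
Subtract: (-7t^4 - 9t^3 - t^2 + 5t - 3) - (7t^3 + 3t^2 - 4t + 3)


Distribute the minus sign:
  (-7t^4 - 9t^3 - t^2 + 5t - 3)
- (7t^3 + 3t^2 - 4t + 3)
Negate second polynomial: -7t^3 - 3t^2 + 4t - 3
Add: -7t^4 - 16t^3 - 4t^2 + 9t - 6


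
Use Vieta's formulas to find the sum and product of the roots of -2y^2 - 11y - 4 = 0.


For ay^2+by+c=0: sum = -b/a, product = c/a.
a=-2, b=-11, c=-4
Sum = -(-11)/-2 = -11/2
Product = (-4)/-2 = 2


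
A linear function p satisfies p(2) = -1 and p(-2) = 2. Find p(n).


p(n) = mn + b. Using p(2)=-1, p(-2)=2:
m = (-1 - 2)/(2 + 2) = -3/4 = -3/4
b = -1 - m*(2) = -1 + 3/2 = 1/2
p(n) = -(3/4)n + (1/2)


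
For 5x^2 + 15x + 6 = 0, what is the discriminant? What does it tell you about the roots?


D = b^2 - 4ac = (15)^2 - 4(5)(6) = 225 - 120 = 105
Since D > 0: two distinct irrational roots


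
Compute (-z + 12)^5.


Expand (-z + 12)^5 by repeated multiplication:
  (-z + 12)^2 = z^2 - 24z + 144
  (-z + 12)^3 = -z^3 + 36z^2 - 432z + 1728
  (-z + 12)^4 = z^4 - 48z^3 + 864z^2 - 6912z + 20736
= -z^5 + 60z^4 - 1440z^3 + 17280z^2 - 103680z + 248832


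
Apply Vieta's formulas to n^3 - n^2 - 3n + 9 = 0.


Monic cubic n^3+bn^2+cn+d=0: sum=-b, pairwise sum=c, product=-d.
b=-1, c=-3, d=9
r1+r2+r3 = 1
r1r2+r1r3+r2r3 = -3
r1r2r3 = -9


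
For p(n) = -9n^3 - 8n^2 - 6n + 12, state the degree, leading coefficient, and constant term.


Highest power of n is 3, with coefficient -9. Constant term is 12.
Degree = 3, leading coefficient = -9, constant term = 12


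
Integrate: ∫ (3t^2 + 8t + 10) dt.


Reverse power rule on each term:
  ∫ 3t^2 dt = t^3
  ∫ 8t dt = 4t^2
  ∫ 10 dt = 10t
F(t) = t^3 + 4t^2 + 10t + C


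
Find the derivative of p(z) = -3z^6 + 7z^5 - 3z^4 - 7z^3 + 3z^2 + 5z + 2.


Apply the power rule term by term:
  d/dz(-3z^6) = -18z^5
  d/dz(7z^5) = 35z^4
  d/dz(-3z^4) = -12z^3
  d/dz(-7z^3) = -21z^2
  d/dz(3z^2) = 6z
  d/dz(5z) = 5
  d/dz(2) = 0
p'(z) = -18z^5 + 35z^4 - 12z^3 - 21z^2 + 6z + 5


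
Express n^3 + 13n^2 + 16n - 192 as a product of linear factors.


Try integer roots (divisors of -192). n=3: p(3)=0.
Divide out (n - 3): quotient is n^2 + 16n + 64.
Factor the quadratic: (n + 8)(n + 8)
Result: (n - 3)(n + 8)(n + 8)


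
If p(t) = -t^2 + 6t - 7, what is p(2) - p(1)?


p(2) = 1
p(1) = -2
p(2) - p(1) = 1 + 2 = 3


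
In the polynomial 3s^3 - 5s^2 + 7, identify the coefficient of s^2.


Read off the coefficient of s^2: -5


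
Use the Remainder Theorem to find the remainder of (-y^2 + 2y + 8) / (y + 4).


By the Remainder Theorem, the remainder equals p(-4):
  -1*(-4)^2 = -16
  2*(-4)^1 = -8
  constant: 8
Sum: -16 - 8 + 8 = -16


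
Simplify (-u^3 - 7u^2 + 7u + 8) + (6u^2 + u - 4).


Align terms by degree and add:
  -u^3 - 7u^2 + 7u + 8
+ 6u^2 + u - 4
= -u^3 - u^2 + 8u + 4


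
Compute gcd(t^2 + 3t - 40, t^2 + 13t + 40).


Factor each:
  t^2 + 3t - 40 = (t + 8)(t - 5)
  t^2 + 13t + 40 = (t + 8)(t + 5)
Common monic factor: t + 8


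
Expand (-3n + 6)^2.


Expand (-3n + 6)^2 by repeated multiplication:
= 9n^2 - 36n + 36


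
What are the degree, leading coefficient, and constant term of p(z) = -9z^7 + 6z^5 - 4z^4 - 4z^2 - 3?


Highest power of z is 7, with coefficient -9. Constant term is -3.
Degree = 7, leading coefficient = -9, constant term = -3


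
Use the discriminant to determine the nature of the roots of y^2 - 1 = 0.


D = b^2 - 4ac = (0)^2 - 4(1)(-1) = 0 + 4 = 4
Since D > 0: two distinct rational roots


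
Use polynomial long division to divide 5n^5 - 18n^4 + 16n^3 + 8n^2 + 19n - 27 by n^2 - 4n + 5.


(5n^5 - 18n^4 + 16n^3 + 8n^2 + 19n - 27) / (n^2 - 4n + 5)
Step 1: 5n^3 * (n^2 - 4n + 5) = 5n^5 - 20n^4 + 25n^3; subtract.
Step 2: 2n^2 * (n^2 - 4n + 5) = 2n^4 - 8n^3 + 10n^2; subtract.
Step 3: -n * (n^2 - 4n + 5) = -n^3 + 4n^2 - 5n; subtract.
Step 4: -6 * (n^2 - 4n + 5) = -6n^2 + 24n - 30; subtract.
Quotient: 5n^3 + 2n^2 - n - 6, Remainder: 3


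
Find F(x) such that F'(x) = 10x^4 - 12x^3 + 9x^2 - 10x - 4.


Reverse power rule on each term:
  ∫ 10x^4 dx = 2x^5
  ∫ -12x^3 dx = -3x^4
  ∫ 9x^2 dx = 3x^3
  ∫ -10x dx = -5x^2
  ∫ -4 dx = -4x
F(x) = 2x^5 - 3x^4 + 3x^3 - 5x^2 - 4x + C


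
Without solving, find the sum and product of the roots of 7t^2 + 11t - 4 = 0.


For at^2+bt+c=0: sum = -b/a, product = c/a.
a=7, b=11, c=-4
Sum = -(11)/7 = -11/7
Product = (-4)/7 = -4/7


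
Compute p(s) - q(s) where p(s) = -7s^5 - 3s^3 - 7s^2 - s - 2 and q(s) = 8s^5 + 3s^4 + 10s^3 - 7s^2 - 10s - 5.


Distribute the minus sign:
  (-7s^5 - 3s^3 - 7s^2 - s - 2)
- (8s^5 + 3s^4 + 10s^3 - 7s^2 - 10s - 5)
Negate second polynomial: -8s^5 - 3s^4 - 10s^3 + 7s^2 + 10s + 5
Add: -15s^5 - 3s^4 - 13s^3 + 9s + 3


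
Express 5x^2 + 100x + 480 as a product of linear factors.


Roots satisfy r1 + r2 = -b/a = -20 and r1*r2 = c/a = 96.
So r1 = -12, r2 = -8.
5x^2 + 100x + 480 = 5(x - r1)(x - r2) = 5(x + 12)(x + 8)


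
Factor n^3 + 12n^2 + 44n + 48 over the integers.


Try integer roots (divisors of 48). n=-4: p(-4)=0.
Divide out (n + 4): quotient is n^2 + 8n + 12.
Factor the quadratic: (n + 2)(n + 6)
Result: (n + 4)(n + 2)(n + 6)


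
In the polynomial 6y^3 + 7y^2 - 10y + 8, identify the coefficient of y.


Read off the coefficient of y: -10


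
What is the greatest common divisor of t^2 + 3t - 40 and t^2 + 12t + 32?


Factor each:
  t^2 + 3t - 40 = (t + 8)(t - 5)
  t^2 + 12t + 32 = (t + 8)(t + 4)
Common monic factor: t + 8


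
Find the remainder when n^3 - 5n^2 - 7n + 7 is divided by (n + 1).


By the Remainder Theorem, the remainder equals p(-1):
  1*(-1)^3 = -1
  -5*(-1)^2 = -5
  -7*(-1)^1 = 7
  constant: 7
Sum: -1 - 5 + 7 + 7 = 8


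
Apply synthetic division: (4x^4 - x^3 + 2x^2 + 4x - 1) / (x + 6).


Synthetic division with c = -6. Coefficients: 4, -1, 2, 4, -1
Bring down 4.
  4 * -6 = -24; -24 - 1 = -25
  -25 * -6 = 150; 150 + 2 = 152
  152 * -6 = -912; -912 + 4 = -908
  -908 * -6 = 5448; 5448 - 1 = 5447
Quotient: 4x^3 - 25x^2 + 152x - 908, Remainder: 5447


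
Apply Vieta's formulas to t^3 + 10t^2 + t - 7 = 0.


Monic cubic t^3+bt^2+ct+d=0: sum=-b, pairwise sum=c, product=-d.
b=10, c=1, d=-7
r1+r2+r3 = -10
r1r2+r1r3+r2r3 = 1
r1r2r3 = 7


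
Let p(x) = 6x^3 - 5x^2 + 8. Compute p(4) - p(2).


p(4) = 312
p(2) = 36
p(4) - p(2) = 312 - 36 = 276


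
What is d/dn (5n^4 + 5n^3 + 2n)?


Apply the power rule term by term:
  d/dn(5n^4) = 20n^3
  d/dn(5n^3) = 15n^2
  d/dn(2n) = 2
p'(n) = 20n^3 + 15n^2 + 2


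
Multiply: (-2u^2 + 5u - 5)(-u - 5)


Distribute each term of the first polynomial:
  (-2u^2)(-u - 5) = 2u^3 + 10u^2
  (5u)(-u - 5) = -5u^2 - 25u
  (-5)(-u - 5) = 5u + 25
Sum: 2u^3 + 5u^2 - 20u + 25


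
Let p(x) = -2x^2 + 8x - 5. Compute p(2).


Using direct substitution:
  -2 * (2)^2 = -8
  8 * (2)^1 = 16
  constant: -5
Sum = -8 + 16 - 5 = 3


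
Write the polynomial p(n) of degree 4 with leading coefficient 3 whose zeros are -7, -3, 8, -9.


p(n) = 3(n + 7)(n + 3)(n - 8)(n + 9)
Expand: 3n^4 + 33n^3 - 123n^2 - 2097n - 4536


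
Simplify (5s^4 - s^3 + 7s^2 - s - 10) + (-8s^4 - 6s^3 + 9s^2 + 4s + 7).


Align terms by degree and add:
  5s^4 - s^3 + 7s^2 - s - 10
  -8s^4 - 6s^3 + 9s^2 + 4s + 7
= -3s^4 - 7s^3 + 16s^2 + 3s - 3


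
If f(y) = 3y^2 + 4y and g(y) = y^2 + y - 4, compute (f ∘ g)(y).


Substitute g(y) into f:
f(g(y)) = 3*(y^2 + y - 4)^2 + 4*(y^2 + y - 4)
(y^2 + y - 4)^2 = y^4 + 2y^3 - 7y^2 - 8y + 16
Expand and combine: 3y^4 + 6y^3 - 17y^2 - 20y + 32


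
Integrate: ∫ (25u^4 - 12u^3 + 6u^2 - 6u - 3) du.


Reverse power rule on each term:
  ∫ 25u^4 du = 5u^5
  ∫ -12u^3 du = -3u^4
  ∫ 6u^2 du = 2u^3
  ∫ -6u du = -3u^2
  ∫ -3 du = -3u
F(u) = 5u^5 - 3u^4 + 2u^3 - 3u^2 - 3u + C


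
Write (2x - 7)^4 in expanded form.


Expand (2x - 7)^4 by repeated multiplication:
  (2x - 7)^2 = 4x^2 - 28x + 49
  (2x - 7)^3 = 8x^3 - 84x^2 + 294x - 343
= 16x^4 - 224x^3 + 1176x^2 - 2744x + 2401


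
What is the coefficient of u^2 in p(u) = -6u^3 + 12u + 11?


Read off the coefficient of u^2: 0


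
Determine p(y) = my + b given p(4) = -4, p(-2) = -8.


p(y) = my + b. Using p(4)=-4, p(-2)=-8:
m = (-4 + 8)/(4 + 2) = 4/6 = 2/3
b = -4 - m*(4) = -4 - 8/3 = -20/3
p(y) = (2/3)y - (20/3)


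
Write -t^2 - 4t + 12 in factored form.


Roots satisfy r1 + r2 = -b/a = -4 and r1*r2 = c/a = -12.
So r1 = 2, r2 = -6.
-t^2 - 4t + 12 = -(t - r1)(t - r2) = -(t - 2)(t + 6)


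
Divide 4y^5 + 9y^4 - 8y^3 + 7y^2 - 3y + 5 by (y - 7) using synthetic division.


Synthetic division with c = 7. Coefficients: 4, 9, -8, 7, -3, 5
Bring down 4.
  4 * 7 = 28; 28 + 9 = 37
  37 * 7 = 259; 259 - 8 = 251
  251 * 7 = 1757; 1757 + 7 = 1764
  1764 * 7 = 12348; 12348 - 3 = 12345
  12345 * 7 = 86415; 86415 + 5 = 86420
Quotient: 4y^4 + 37y^3 + 251y^2 + 1764y + 12345, Remainder: 86420


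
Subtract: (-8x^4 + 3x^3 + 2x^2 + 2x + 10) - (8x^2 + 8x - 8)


Distribute the minus sign:
  (-8x^4 + 3x^3 + 2x^2 + 2x + 10)
- (8x^2 + 8x - 8)
Negate second polynomial: -8x^2 - 8x + 8
Add: -8x^4 + 3x^3 - 6x^2 - 6x + 18


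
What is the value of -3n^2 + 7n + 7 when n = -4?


Using direct substitution:
  -3 * (-4)^2 = -48
  7 * (-4)^1 = -28
  constant: 7
Sum = -48 - 28 + 7 = -69


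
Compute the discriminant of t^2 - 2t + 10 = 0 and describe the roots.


D = b^2 - 4ac = (-2)^2 - 4(1)(10) = 4 - 40 = -36
Since D < 0: two complex conjugate roots (no real roots)


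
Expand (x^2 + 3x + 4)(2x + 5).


Distribute each term of the first polynomial:
  (x^2)(2x + 5) = 2x^3 + 5x^2
  (3x)(2x + 5) = 6x^2 + 15x
  (4)(2x + 5) = 8x + 20
Sum: 2x^3 + 11x^2 + 23x + 20


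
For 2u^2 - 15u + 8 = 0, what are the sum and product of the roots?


For au^2+bu+c=0: sum = -b/a, product = c/a.
a=2, b=-15, c=8
Sum = -(-15)/2 = 15/2
Product = (8)/2 = 4


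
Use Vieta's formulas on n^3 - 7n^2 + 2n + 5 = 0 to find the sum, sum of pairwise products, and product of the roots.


Monic cubic n^3+bn^2+cn+d=0: sum=-b, pairwise sum=c, product=-d.
b=-7, c=2, d=5
r1+r2+r3 = 7
r1r2+r1r3+r2r3 = 2
r1r2r3 = -5


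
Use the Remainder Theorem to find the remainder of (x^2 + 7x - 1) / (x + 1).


By the Remainder Theorem, the remainder equals p(-1):
  1*(-1)^2 = 1
  7*(-1)^1 = -7
  constant: -1
Sum: 1 - 7 - 1 = -7


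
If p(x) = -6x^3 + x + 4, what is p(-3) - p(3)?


p(-3) = 163
p(3) = -155
p(-3) - p(3) = 163 + 155 = 318


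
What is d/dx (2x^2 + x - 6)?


Apply the power rule term by term:
  d/dx(2x^2) = 4x
  d/dx(x) = 1
  d/dx(-6) = 0
p'(x) = 4x + 1


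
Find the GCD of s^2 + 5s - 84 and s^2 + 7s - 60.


Factor each:
  s^2 + 5s - 84 = (s + 12)(s - 7)
  s^2 + 7s - 60 = (s + 12)(s - 5)
Common monic factor: s + 12


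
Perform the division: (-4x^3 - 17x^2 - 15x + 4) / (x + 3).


(-4x^3 - 17x^2 - 15x + 4) / (x + 3)
Step 1: -4x^2 * (x + 3) = -4x^3 - 12x^2; subtract.
Step 2: -5x * (x + 3) = -5x^2 - 15x; subtract.
Step 3: 0 * (x + 3) = 0; subtract.
Quotient: -4x^2 - 5x, Remainder: 4


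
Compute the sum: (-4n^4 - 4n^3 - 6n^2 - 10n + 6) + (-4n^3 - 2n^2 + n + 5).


Align terms by degree and add:
  -4n^4 - 4n^3 - 6n^2 - 10n + 6
  -4n^3 - 2n^2 + n + 5
= -4n^4 - 8n^3 - 8n^2 - 9n + 11


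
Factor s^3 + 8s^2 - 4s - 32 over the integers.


Try integer roots (divisors of -32). s=2: p(2)=0.
Divide out (s - 2): quotient is s^2 + 10s + 16.
Factor the quadratic: (s + 8)(s + 2)
Result: (s - 2)(s + 8)(s + 2)


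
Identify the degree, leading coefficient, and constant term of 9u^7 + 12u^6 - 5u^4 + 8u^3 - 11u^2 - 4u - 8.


Highest power of u is 7, with coefficient 9. Constant term is -8.
Degree = 7, leading coefficient = 9, constant term = -8


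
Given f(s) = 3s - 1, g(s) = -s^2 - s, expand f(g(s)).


Substitute g(s) into f:
f(g(s)) = 3*(-s^2 - s) + (-1)
Expand and combine: -3s^2 - 3s - 1


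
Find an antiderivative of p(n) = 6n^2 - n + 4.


Reverse power rule on each term:
  ∫ 6n^2 dn = 2n^3
  ∫ -n dn = -(1/2)n^2
  ∫ 4 dn = 4n
F(n) = 2n^3 - (1/2)n^2 + 4n + C


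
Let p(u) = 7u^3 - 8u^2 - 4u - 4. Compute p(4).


Using direct substitution:
  7 * (4)^3 = 448
  -8 * (4)^2 = -128
  -4 * (4)^1 = -16
  constant: -4
Sum = 448 - 128 - 16 - 4 = 300


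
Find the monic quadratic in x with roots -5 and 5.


p(x) = (x + 5)(x - 5)
Expand: x^2 - 25


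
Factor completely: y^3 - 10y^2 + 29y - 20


Try integer roots (divisors of -20). y=5: p(5)=0.
Divide out (y - 5): quotient is y^2 - 5y + 4.
Factor the quadratic: (y - 1)(y - 4)
Result: (y - 5)(y - 1)(y - 4)


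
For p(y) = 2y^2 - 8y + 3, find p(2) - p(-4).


p(2) = -5
p(-4) = 67
p(2) - p(-4) = -5 - 67 = -72


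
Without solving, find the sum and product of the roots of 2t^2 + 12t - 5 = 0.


For at^2+bt+c=0: sum = -b/a, product = c/a.
a=2, b=12, c=-5
Sum = -(12)/2 = -6
Product = (-5)/2 = -5/2


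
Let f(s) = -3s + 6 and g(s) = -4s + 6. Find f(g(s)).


Substitute g(s) into f:
f(g(s)) = -3*(-4s + 6) + 6
Expand and combine: 12s - 12


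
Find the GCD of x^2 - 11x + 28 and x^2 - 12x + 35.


Factor each:
  x^2 - 11x + 28 = (x - 7)(x - 4)
  x^2 - 12x + 35 = (x - 7)(x - 5)
Common monic factor: x - 7


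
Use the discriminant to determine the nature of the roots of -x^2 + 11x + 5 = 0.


D = b^2 - 4ac = (11)^2 - 4(-1)(5) = 121 + 20 = 141
Since D > 0: two distinct irrational roots


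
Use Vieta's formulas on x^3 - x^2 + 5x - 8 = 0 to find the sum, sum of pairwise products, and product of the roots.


Monic cubic x^3+bx^2+cx+d=0: sum=-b, pairwise sum=c, product=-d.
b=-1, c=5, d=-8
r1+r2+r3 = 1
r1r2+r1r3+r2r3 = 5
r1r2r3 = 8


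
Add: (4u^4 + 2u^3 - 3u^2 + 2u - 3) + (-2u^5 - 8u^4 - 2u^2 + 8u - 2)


Align terms by degree and add:
  4u^4 + 2u^3 - 3u^2 + 2u - 3
  -2u^5 - 8u^4 - 2u^2 + 8u - 2
= -2u^5 - 4u^4 + 2u^3 - 5u^2 + 10u - 5


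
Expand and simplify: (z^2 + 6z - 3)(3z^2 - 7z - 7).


Distribute each term of the first polynomial:
  (z^2)(3z^2 - 7z - 7) = 3z^4 - 7z^3 - 7z^2
  (6z)(3z^2 - 7z - 7) = 18z^3 - 42z^2 - 42z
  (-3)(3z^2 - 7z - 7) = -9z^2 + 21z + 21
Sum: 3z^4 + 11z^3 - 58z^2 - 21z + 21


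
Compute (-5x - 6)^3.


Expand (-5x - 6)^3 by repeated multiplication:
  (-5x - 6)^2 = 25x^2 + 60x + 36
= -125x^3 - 450x^2 - 540x - 216


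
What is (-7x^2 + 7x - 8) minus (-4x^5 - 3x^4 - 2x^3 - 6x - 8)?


Distribute the minus sign:
  (-7x^2 + 7x - 8)
- (-4x^5 - 3x^4 - 2x^3 - 6x - 8)
Negate second polynomial: 4x^5 + 3x^4 + 2x^3 + 6x + 8
Add: 4x^5 + 3x^4 + 2x^3 - 7x^2 + 13x


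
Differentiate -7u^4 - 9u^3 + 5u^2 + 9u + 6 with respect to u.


Apply the power rule term by term:
  d/du(-7u^4) = -28u^3
  d/du(-9u^3) = -27u^2
  d/du(5u^2) = 10u
  d/du(9u) = 9
  d/du(6) = 0
p'(u) = -28u^3 - 27u^2 + 10u + 9


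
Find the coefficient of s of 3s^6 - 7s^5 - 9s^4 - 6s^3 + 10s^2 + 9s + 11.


Read off the coefficient of s: 9


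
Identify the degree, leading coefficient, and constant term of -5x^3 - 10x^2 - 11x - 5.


Highest power of x is 3, with coefficient -5. Constant term is -5.
Degree = 3, leading coefficient = -5, constant term = -5


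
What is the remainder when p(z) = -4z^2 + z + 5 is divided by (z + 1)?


By the Remainder Theorem, the remainder equals p(-1):
  -4*(-1)^2 = -4
  1*(-1)^1 = -1
  constant: 5
Sum: -4 - 1 + 5 = 0


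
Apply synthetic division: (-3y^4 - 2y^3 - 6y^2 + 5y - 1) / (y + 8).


Synthetic division with c = -8. Coefficients: -3, -2, -6, 5, -1
Bring down -3.
  -3 * -8 = 24; 24 - 2 = 22
  22 * -8 = -176; -176 - 6 = -182
  -182 * -8 = 1456; 1456 + 5 = 1461
  1461 * -8 = -11688; -11688 - 1 = -11689
Quotient: -3y^3 + 22y^2 - 182y + 1461, Remainder: -11689


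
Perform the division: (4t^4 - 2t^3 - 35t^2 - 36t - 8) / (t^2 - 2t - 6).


(4t^4 - 2t^3 - 35t^2 - 36t - 8) / (t^2 - 2t - 6)
Step 1: 4t^2 * (t^2 - 2t - 6) = 4t^4 - 8t^3 - 24t^2; subtract.
Step 2: 6t * (t^2 - 2t - 6) = 6t^3 - 12t^2 - 36t; subtract.
Step 3: 1 * (t^2 - 2t - 6) = t^2 - 2t - 6; subtract.
Quotient: 4t^2 + 6t + 1, Remainder: 2t - 2


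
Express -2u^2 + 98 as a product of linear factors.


Roots satisfy r1 + r2 = -b/a = 0 and r1*r2 = c/a = -49.
So r1 = 7, r2 = -7.
-2u^2 + 98 = -2(u - r1)(u - r2) = -2(u - 7)(u + 7)


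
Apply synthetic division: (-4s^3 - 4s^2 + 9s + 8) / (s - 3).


Synthetic division with c = 3. Coefficients: -4, -4, 9, 8
Bring down -4.
  -4 * 3 = -12; -12 - 4 = -16
  -16 * 3 = -48; -48 + 9 = -39
  -39 * 3 = -117; -117 + 8 = -109
Quotient: -4s^2 - 16s - 39, Remainder: -109


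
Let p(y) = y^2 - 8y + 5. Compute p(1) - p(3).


p(1) = -2
p(3) = -10
p(1) - p(3) = -2 + 10 = 8


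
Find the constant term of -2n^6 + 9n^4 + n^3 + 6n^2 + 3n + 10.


Read off the constant term: 10


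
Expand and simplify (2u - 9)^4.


Expand (2u - 9)^4 by repeated multiplication:
  (2u - 9)^2 = 4u^2 - 36u + 81
  (2u - 9)^3 = 8u^3 - 108u^2 + 486u - 729
= 16u^4 - 288u^3 + 1944u^2 - 5832u + 6561


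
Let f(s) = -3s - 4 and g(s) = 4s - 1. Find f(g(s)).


Substitute g(s) into f:
f(g(s)) = -3*(4s - 1) + (-4)
Expand and combine: -12s - 1


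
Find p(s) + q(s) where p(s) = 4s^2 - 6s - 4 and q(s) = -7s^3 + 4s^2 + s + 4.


Align terms by degree and add:
  4s^2 - 6s - 4
  -7s^3 + 4s^2 + s + 4
= -7s^3 + 8s^2 - 5s


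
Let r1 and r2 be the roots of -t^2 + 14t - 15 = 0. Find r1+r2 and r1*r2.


For at^2+bt+c=0: sum = -b/a, product = c/a.
a=-1, b=14, c=-15
Sum = -(14)/-1 = 14
Product = (-15)/-1 = 15


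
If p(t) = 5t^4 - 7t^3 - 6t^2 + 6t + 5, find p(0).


Using direct substitution:
  5 * (0)^4 = 0
  -7 * (0)^3 = 0
  -6 * (0)^2 = 0
  6 * (0)^1 = 0
  constant: 5
Sum = 0 + 0 + 0 + 0 + 5 = 5


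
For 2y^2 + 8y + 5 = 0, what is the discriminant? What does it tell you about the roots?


D = b^2 - 4ac = (8)^2 - 4(2)(5) = 64 - 40 = 24
Since D > 0: two distinct irrational roots


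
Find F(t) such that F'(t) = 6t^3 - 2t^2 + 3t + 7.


Reverse power rule on each term:
  ∫ 6t^3 dt = (3/2)t^4
  ∫ -2t^2 dt = -(2/3)t^3
  ∫ 3t dt = (3/2)t^2
  ∫ 7 dt = 7t
F(t) = (3/2)t^4 - (2/3)t^3 + (3/2)t^2 + 7t + C


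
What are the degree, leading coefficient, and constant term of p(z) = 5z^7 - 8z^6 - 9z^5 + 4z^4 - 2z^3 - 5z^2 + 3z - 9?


Highest power of z is 7, with coefficient 5. Constant term is -9.
Degree = 7, leading coefficient = 5, constant term = -9


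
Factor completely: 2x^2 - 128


Roots satisfy r1 + r2 = -b/a = 0 and r1*r2 = c/a = -64.
So r1 = -8, r2 = 8.
2x^2 - 128 = 2(x - r1)(x - r2) = 2(x + 8)(x - 8)


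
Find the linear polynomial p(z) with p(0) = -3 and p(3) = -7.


p(z) = mz + b. Using p(0)=-3, p(3)=-7:
m = (-3 + 7)/(0 - 3) = 4/-3 = -4/3
b = -3 - m*(0) = -3 = -3
p(z) = -(4/3)z - 3


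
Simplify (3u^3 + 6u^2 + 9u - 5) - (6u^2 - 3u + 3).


Distribute the minus sign:
  (3u^3 + 6u^2 + 9u - 5)
- (6u^2 - 3u + 3)
Negate second polynomial: -6u^2 + 3u - 3
Add: 3u^3 + 12u - 8


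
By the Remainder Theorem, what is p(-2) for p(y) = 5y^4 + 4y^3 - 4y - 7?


By the Remainder Theorem, the remainder equals p(-2):
  5*(-2)^4 = 80
  4*(-2)^3 = -32
  0*(-2)^2 = 0
  -4*(-2)^1 = 8
  constant: -7
Sum: 80 - 32 + 0 + 8 - 7 = 49


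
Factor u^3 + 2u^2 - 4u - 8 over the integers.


Try integer roots (divisors of -8). u=-2: p(-2)=0.
Divide out (u + 2): quotient is u^2 - 4.
Factor the quadratic: (u + 2)(u - 2)
Result: (u + 2)(u + 2)(u - 2)


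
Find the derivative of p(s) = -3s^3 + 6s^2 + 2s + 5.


Apply the power rule term by term:
  d/ds(-3s^3) = -9s^2
  d/ds(6s^2) = 12s
  d/ds(2s) = 2
  d/ds(5) = 0
p'(s) = -9s^2 + 12s + 2


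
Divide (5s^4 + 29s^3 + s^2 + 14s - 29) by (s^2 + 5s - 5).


(5s^4 + 29s^3 + s^2 + 14s - 29) / (s^2 + 5s - 5)
Step 1: 5s^2 * (s^2 + 5s - 5) = 5s^4 + 25s^3 - 25s^2; subtract.
Step 2: 4s * (s^2 + 5s - 5) = 4s^3 + 20s^2 - 20s; subtract.
Step 3: 6 * (s^2 + 5s - 5) = 6s^2 + 30s - 30; subtract.
Quotient: 5s^2 + 4s + 6, Remainder: 4s + 1


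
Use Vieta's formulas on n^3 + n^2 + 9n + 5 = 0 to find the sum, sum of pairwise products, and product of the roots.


Monic cubic n^3+bn^2+cn+d=0: sum=-b, pairwise sum=c, product=-d.
b=1, c=9, d=5
r1+r2+r3 = -1
r1r2+r1r3+r2r3 = 9
r1r2r3 = -5


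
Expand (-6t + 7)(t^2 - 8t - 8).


Distribute each term of the first polynomial:
  (-6t)(t^2 - 8t - 8) = -6t^3 + 48t^2 + 48t
  (7)(t^2 - 8t - 8) = 7t^2 - 56t - 56
Sum: -6t^3 + 55t^2 - 8t - 56


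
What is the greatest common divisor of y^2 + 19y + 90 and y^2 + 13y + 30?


Factor each:
  y^2 + 19y + 90 = (y + 10)(y + 9)
  y^2 + 13y + 30 = (y + 10)(y + 3)
Common monic factor: y + 10


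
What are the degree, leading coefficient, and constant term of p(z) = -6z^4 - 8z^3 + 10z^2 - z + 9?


Highest power of z is 4, with coefficient -6. Constant term is 9.
Degree = 4, leading coefficient = -6, constant term = 9


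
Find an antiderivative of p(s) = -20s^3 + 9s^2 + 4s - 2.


Reverse power rule on each term:
  ∫ -20s^3 ds = -5s^4
  ∫ 9s^2 ds = 3s^3
  ∫ 4s ds = 2s^2
  ∫ -2 ds = -2s
F(s) = -5s^4 + 3s^3 + 2s^2 - 2s + C


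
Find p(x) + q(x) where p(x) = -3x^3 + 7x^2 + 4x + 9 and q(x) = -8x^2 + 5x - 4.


Align terms by degree and add:
  -3x^3 + 7x^2 + 4x + 9
  -8x^2 + 5x - 4
= -3x^3 - x^2 + 9x + 5


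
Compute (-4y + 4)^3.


Expand (-4y + 4)^3 by repeated multiplication:
  (-4y + 4)^2 = 16y^2 - 32y + 16
= -64y^3 + 192y^2 - 192y + 64


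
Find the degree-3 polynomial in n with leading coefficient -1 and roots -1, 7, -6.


p(n) = -(n + 1)(n - 7)(n + 6)
Expand: -n^3 + 43n + 42


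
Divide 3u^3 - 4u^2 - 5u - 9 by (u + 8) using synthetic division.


Synthetic division with c = -8. Coefficients: 3, -4, -5, -9
Bring down 3.
  3 * -8 = -24; -24 - 4 = -28
  -28 * -8 = 224; 224 - 5 = 219
  219 * -8 = -1752; -1752 - 9 = -1761
Quotient: 3u^2 - 28u + 219, Remainder: -1761


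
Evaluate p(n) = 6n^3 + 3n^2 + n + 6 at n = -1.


Using direct substitution:
  6 * (-1)^3 = -6
  3 * (-1)^2 = 3
  1 * (-1)^1 = -1
  constant: 6
Sum = -6 + 3 - 1 + 6 = 2


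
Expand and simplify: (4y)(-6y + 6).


Distribute each term of the first polynomial:
  (4y)(-6y + 6) = -24y^2 + 24y
Sum: -24y^2 + 24y


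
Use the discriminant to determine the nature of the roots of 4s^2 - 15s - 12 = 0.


D = b^2 - 4ac = (-15)^2 - 4(4)(-12) = 225 + 192 = 417
Since D > 0: two distinct irrational roots


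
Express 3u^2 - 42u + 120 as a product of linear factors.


Roots satisfy r1 + r2 = -b/a = 14 and r1*r2 = c/a = 40.
So r1 = 10, r2 = 4.
3u^2 - 42u + 120 = 3(u - r1)(u - r2) = 3(u - 10)(u - 4)


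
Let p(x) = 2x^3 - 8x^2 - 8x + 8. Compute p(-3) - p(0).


p(-3) = -94
p(0) = 8
p(-3) - p(0) = -94 - 8 = -102


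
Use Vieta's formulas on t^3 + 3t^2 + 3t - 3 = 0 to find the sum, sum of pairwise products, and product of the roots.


Monic cubic t^3+bt^2+ct+d=0: sum=-b, pairwise sum=c, product=-d.
b=3, c=3, d=-3
r1+r2+r3 = -3
r1r2+r1r3+r2r3 = 3
r1r2r3 = 3


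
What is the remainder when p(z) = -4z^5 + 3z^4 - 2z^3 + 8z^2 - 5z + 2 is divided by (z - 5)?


By the Remainder Theorem, the remainder equals p(5):
  -4*(5)^5 = -12500
  3*(5)^4 = 1875
  -2*(5)^3 = -250
  8*(5)^2 = 200
  -5*(5)^1 = -25
  constant: 2
Sum: -12500 + 1875 - 250 + 200 - 25 + 2 = -10698


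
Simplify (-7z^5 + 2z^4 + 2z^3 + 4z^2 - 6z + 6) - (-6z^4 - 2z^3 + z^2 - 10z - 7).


Distribute the minus sign:
  (-7z^5 + 2z^4 + 2z^3 + 4z^2 - 6z + 6)
- (-6z^4 - 2z^3 + z^2 - 10z - 7)
Negate second polynomial: 6z^4 + 2z^3 - z^2 + 10z + 7
Add: -7z^5 + 8z^4 + 4z^3 + 3z^2 + 4z + 13


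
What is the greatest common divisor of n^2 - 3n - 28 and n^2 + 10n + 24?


Factor each:
  n^2 - 3n - 28 = (n + 4)(n - 7)
  n^2 + 10n + 24 = (n + 4)(n + 6)
Common monic factor: n + 4


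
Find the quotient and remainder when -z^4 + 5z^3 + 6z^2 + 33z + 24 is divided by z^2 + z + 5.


(-z^4 + 5z^3 + 6z^2 + 33z + 24) / (z^2 + z + 5)
Step 1: -z^2 * (z^2 + z + 5) = -z^4 - z^3 - 5z^2; subtract.
Step 2: 6z * (z^2 + z + 5) = 6z^3 + 6z^2 + 30z; subtract.
Step 3: 5 * (z^2 + z + 5) = 5z^2 + 5z + 25; subtract.
Quotient: -z^2 + 6z + 5, Remainder: -2z - 1


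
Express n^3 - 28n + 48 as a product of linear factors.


Try integer roots (divisors of 48). n=4: p(4)=0.
Divide out (n - 4): quotient is n^2 + 4n - 12.
Factor the quadratic: (n + 6)(n - 2)
Result: (n - 4)(n + 6)(n - 2)


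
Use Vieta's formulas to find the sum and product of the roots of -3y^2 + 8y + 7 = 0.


For ay^2+by+c=0: sum = -b/a, product = c/a.
a=-3, b=8, c=7
Sum = -(8)/-3 = 8/3
Product = (7)/-3 = -7/3


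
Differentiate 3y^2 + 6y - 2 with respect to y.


Apply the power rule term by term:
  d/dy(3y^2) = 6y
  d/dy(6y) = 6
  d/dy(-2) = 0
p'(y) = 6y + 6


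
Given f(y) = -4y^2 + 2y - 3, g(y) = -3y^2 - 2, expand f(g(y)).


Substitute g(y) into f:
f(g(y)) = -4*(-3y^2 - 2)^2 + 2*(-3y^2 - 2) + (-3)
(-3y^2 - 2)^2 = 9y^4 + 12y^2 + 4
Expand and combine: -36y^4 - 54y^2 - 23


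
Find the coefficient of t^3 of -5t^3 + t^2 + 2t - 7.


Read off the coefficient of t^3: -5


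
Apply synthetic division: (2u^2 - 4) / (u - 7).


Synthetic division with c = 7. Coefficients: 2, 0, -4
Bring down 2.
  2 * 7 = 14; 14 + 0 = 14
  14 * 7 = 98; 98 - 4 = 94
Quotient: 2u + 14, Remainder: 94


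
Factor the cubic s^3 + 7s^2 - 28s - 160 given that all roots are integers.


Try integer roots (divisors of -160). s=5: p(5)=0.
Divide out (s - 5): quotient is s^2 + 12s + 32.
Factor the quadratic: (s + 4)(s + 8)
Result: (s - 5)(s + 4)(s + 8)


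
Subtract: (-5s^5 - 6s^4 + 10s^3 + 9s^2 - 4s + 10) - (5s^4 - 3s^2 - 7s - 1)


Distribute the minus sign:
  (-5s^5 - 6s^4 + 10s^3 + 9s^2 - 4s + 10)
- (5s^4 - 3s^2 - 7s - 1)
Negate second polynomial: -5s^4 + 3s^2 + 7s + 1
Add: -5s^5 - 11s^4 + 10s^3 + 12s^2 + 3s + 11


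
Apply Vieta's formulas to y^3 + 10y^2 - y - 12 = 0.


Monic cubic y^3+by^2+cy+d=0: sum=-b, pairwise sum=c, product=-d.
b=10, c=-1, d=-12
r1+r2+r3 = -10
r1r2+r1r3+r2r3 = -1
r1r2r3 = 12


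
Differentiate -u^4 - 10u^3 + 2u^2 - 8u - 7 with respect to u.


Apply the power rule term by term:
  d/du(-u^4) = -4u^3
  d/du(-10u^3) = -30u^2
  d/du(2u^2) = 4u
  d/du(-8u) = -8
  d/du(-7) = 0
p'(u) = -4u^3 - 30u^2 + 4u - 8


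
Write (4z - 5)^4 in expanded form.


Expand (4z - 5)^4 by repeated multiplication:
  (4z - 5)^2 = 16z^2 - 40z + 25
  (4z - 5)^3 = 64z^3 - 240z^2 + 300z - 125
= 256z^4 - 1280z^3 + 2400z^2 - 2000z + 625


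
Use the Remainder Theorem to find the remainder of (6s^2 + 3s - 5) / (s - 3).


By the Remainder Theorem, the remainder equals p(3):
  6*(3)^2 = 54
  3*(3)^1 = 9
  constant: -5
Sum: 54 + 9 - 5 = 58


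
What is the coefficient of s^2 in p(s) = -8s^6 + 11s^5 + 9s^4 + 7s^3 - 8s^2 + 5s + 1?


Read off the coefficient of s^2: -8


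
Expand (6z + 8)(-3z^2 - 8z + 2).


Distribute each term of the first polynomial:
  (6z)(-3z^2 - 8z + 2) = -18z^3 - 48z^2 + 12z
  (8)(-3z^2 - 8z + 2) = -24z^2 - 64z + 16
Sum: -18z^3 - 72z^2 - 52z + 16


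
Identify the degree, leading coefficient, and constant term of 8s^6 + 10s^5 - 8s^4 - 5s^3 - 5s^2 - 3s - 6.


Highest power of s is 6, with coefficient 8. Constant term is -6.
Degree = 6, leading coefficient = 8, constant term = -6


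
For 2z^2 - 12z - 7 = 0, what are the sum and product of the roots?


For az^2+bz+c=0: sum = -b/a, product = c/a.
a=2, b=-12, c=-7
Sum = -(-12)/2 = 6
Product = (-7)/2 = -7/2


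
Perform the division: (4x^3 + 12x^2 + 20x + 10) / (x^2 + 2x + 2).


(4x^3 + 12x^2 + 20x + 10) / (x^2 + 2x + 2)
Step 1: 4x * (x^2 + 2x + 2) = 4x^3 + 8x^2 + 8x; subtract.
Step 2: 4 * (x^2 + 2x + 2) = 4x^2 + 8x + 8; subtract.
Quotient: 4x + 4, Remainder: 4x + 2


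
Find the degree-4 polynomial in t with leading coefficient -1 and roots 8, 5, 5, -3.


p(t) = -(t - 8)(t - 5)(t - 5)(t + 3)
Expand: -t^4 + 15t^3 - 51t^2 - 115t + 600


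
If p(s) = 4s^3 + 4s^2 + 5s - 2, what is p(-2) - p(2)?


p(-2) = -28
p(2) = 56
p(-2) - p(2) = -28 - 56 = -84


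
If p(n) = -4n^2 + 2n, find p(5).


Using direct substitution:
  -4 * (5)^2 = -100
  2 * (5)^1 = 10
  constant: 0
Sum = -100 + 10 + 0 = -90
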